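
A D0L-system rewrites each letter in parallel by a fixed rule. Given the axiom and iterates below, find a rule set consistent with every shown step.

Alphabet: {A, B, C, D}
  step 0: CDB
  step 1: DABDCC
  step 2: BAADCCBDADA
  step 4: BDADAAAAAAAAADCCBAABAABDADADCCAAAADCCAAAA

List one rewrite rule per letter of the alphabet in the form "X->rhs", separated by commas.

A->AA, B->DCC, C->DA, D->B

  step 1 ⇒ step 2: DABDCC ⇒ B·AA·DCC·B·DA·DA
    A ↦ AA
    B ↦ DCC
    C ↦ DA
    D ↦ B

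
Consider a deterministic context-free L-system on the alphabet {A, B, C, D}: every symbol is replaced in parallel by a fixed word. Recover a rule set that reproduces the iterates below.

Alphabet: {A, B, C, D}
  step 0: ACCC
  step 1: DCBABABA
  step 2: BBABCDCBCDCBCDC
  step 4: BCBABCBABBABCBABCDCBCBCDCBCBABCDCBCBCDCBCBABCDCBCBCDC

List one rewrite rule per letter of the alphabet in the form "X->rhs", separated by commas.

A->DC, B->BC, C->BA, D->B

  step 1 ⇒ step 2: DCBABABA ⇒ B·BA·BC·DC·BC·DC·BC·DC
    A ↦ DC
    B ↦ BC
    C ↦ BA
    D ↦ B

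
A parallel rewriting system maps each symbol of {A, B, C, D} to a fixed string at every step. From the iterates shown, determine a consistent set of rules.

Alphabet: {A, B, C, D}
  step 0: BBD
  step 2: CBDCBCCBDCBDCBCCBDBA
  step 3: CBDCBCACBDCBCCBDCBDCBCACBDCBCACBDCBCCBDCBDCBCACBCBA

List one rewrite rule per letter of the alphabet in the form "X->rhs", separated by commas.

  step 2 ⇒ step 3: CBDCBCCBDCBDCBCCBDBA ⇒ CBD·CBC·A·CBD·CBC·CBD·CBD·CBC·A·CBD·CBC·A·CBD·CBC·CBD·CBD·CBC·A·CBC·BA
    A ↦ BA
    B ↦ CBC
    C ↦ CBD
    D ↦ A

A->BA, B->CBC, C->CBD, D->A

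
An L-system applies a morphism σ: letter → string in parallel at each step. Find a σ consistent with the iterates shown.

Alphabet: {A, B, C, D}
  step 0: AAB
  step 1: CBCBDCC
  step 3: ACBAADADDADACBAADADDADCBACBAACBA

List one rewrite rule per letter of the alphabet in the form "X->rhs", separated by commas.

  step 0 ⇒ step 1: AAB ⇒ CB·CB·DCC
    A ↦ CB
    B ↦ DCC
    C ↦ DAD  (constrained at step 1)
    D ↦ A  (constrained at step 1)

A->CB, B->DCC, C->DAD, D->A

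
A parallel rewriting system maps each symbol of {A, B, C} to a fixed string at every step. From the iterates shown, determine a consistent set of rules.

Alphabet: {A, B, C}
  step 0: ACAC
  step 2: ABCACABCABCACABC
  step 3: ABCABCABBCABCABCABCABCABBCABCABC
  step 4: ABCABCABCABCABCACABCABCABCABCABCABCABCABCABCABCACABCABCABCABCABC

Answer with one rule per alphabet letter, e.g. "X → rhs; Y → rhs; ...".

  step 3 ⇒ step 4: ABCABCABBCABCABCABCABCABBCABCABC ⇒ AB·CA·BC·AB·CA·BC·AB·CA·CA·BC·AB·CA·BC·AB·CA·BC·AB·CA·BC·AB·CA·BC·AB·CA·CA·BC·AB·CA·BC·AB·CA·BC
    A ↦ AB
    B ↦ CA
    C ↦ BC

A->AB, B->CA, C->BC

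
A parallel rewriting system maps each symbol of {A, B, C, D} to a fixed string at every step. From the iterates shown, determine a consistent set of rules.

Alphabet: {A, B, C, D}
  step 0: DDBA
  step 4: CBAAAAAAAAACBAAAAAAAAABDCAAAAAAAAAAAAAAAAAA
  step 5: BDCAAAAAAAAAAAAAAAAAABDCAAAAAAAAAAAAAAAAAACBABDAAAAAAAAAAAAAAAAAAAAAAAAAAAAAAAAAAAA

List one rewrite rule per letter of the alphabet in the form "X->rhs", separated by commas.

  step 4 ⇒ step 5: CBAAAAAAAAACBAAAAAAAAABDCAAAAAAAAAAAAAAAAAA ⇒ BD·C·AA·AA·AA·AA·AA·AA·AA·AA·AA·BD·C·AA·AA·AA·AA·AA·AA·AA·AA·AA·C·BA·BD·AA·AA·AA·AA·AA·AA·AA·AA·AA·AA·AA·AA·AA·AA·AA·AA·AA·AA
    A ↦ AA
    B ↦ C
    C ↦ BD
    D ↦ BA

A->AA, B->C, C->BD, D->BA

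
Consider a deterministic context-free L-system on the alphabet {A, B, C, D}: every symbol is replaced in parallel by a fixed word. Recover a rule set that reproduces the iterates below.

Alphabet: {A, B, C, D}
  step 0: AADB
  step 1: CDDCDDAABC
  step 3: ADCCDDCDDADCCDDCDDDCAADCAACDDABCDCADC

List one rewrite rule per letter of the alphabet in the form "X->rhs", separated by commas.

A->CDD, B->ABC, C->DC, D->A

  step 0 ⇒ step 1: AADB ⇒ CDD·CDD·A·ABC
    A ↦ CDD
    B ↦ ABC
    D ↦ A
    C ↦ DC  (constrained at step 1)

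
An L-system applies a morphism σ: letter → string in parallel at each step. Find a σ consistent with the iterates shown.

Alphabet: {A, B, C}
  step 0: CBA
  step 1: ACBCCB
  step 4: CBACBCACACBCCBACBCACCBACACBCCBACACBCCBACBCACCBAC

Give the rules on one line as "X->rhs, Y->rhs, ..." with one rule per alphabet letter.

A->CB, B->BC, C->AC

  step 0 ⇒ step 1: CBA ⇒ AC·BC·CB
    A ↦ CB
    B ↦ BC
    C ↦ AC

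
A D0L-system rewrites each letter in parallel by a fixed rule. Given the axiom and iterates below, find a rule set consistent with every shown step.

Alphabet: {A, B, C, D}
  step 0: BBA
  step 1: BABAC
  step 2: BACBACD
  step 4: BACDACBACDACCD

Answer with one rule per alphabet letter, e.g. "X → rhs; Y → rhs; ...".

A->C, B->BA, C->D, D->AC

  step 1 ⇒ step 2: BABAC ⇒ BA·C·BA·C·D
    A ↦ C
    B ↦ BA
    C ↦ D
    D ↦ AC  (constrained at step 2)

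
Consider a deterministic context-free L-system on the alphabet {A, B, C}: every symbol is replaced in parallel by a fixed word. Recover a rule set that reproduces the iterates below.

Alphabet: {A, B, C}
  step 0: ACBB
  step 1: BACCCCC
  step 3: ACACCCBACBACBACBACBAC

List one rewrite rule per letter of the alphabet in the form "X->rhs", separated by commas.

  step 0 ⇒ step 1: ACBB ⇒ B·AC·CC·CC
    A ↦ B
    B ↦ CC
    C ↦ AC

A->B, B->CC, C->AC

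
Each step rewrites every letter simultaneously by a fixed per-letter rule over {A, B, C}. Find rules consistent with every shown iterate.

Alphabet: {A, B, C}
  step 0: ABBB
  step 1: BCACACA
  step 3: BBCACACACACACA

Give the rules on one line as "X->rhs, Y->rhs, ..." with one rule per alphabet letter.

A->B, B->CA, C->B

  step 0 ⇒ step 1: ABBB ⇒ B·CA·CA·CA
    A ↦ B
    B ↦ CA
    C ↦ B  (constrained at step 1)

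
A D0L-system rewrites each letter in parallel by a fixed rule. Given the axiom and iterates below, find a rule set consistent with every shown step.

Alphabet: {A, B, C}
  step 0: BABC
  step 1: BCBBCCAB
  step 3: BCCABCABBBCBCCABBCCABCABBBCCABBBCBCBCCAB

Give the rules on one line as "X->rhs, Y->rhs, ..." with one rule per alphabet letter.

A->B, B->BC, C->CAB

  step 0 ⇒ step 1: BABC ⇒ BC·B·BC·CAB
    A ↦ B
    B ↦ BC
    C ↦ CAB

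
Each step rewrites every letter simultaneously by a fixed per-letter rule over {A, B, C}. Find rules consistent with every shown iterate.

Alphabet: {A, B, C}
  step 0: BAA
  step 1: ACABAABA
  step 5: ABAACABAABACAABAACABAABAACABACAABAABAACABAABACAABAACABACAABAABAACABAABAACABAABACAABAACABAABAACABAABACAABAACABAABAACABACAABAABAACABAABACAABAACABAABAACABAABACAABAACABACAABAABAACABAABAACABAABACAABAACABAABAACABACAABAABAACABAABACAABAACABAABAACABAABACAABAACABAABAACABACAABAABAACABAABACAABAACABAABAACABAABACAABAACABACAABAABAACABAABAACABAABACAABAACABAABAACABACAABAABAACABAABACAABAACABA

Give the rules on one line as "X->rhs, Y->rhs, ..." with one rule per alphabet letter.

  step 0 ⇒ step 1: BAA ⇒ AC·ABA·ABA
    A ↦ ABA
    B ↦ AC
    C ↦ CA  (constrained at step 1)

A->ABA, B->AC, C->CA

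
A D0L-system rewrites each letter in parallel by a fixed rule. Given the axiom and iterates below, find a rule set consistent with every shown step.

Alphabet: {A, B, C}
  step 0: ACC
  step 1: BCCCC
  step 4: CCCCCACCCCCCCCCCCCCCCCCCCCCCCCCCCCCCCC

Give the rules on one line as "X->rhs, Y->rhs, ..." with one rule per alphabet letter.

A->B, B->CA, C->CC

  step 0 ⇒ step 1: ACC ⇒ B·CC·CC
    A ↦ B
    C ↦ CC
    B ↦ CA  (constrained at step 1)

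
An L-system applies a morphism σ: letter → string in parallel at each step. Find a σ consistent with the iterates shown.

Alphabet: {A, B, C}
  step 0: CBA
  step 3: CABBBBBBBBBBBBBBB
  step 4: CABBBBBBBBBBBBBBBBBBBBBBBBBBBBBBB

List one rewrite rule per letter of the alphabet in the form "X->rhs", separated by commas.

A->B, B->BB, C->CA

  step 3 ⇒ step 4: CABBBBBBBBBBBBBBB ⇒ CA·B·BB·BB·BB·BB·BB·BB·BB·BB·BB·BB·BB·BB·BB·BB·BB
    A ↦ B
    B ↦ BB
    C ↦ CA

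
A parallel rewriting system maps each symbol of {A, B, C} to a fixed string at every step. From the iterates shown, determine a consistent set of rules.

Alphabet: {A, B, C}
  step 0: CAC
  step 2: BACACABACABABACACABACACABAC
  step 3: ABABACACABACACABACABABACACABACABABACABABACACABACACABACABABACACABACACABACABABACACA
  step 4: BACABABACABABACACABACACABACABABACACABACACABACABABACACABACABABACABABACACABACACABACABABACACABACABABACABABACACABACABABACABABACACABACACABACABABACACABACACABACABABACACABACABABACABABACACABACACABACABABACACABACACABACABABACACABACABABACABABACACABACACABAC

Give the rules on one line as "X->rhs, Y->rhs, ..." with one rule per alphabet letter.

  step 3 ⇒ step 4: ABABACACABACACABACABABACACABACABABACABABACACABACACABACABABACACABACACABACABABACACA ⇒ BAC·ABA·BAC·ABA·BAC·ACA·BAC·ACA·BAC·ABA·BAC·ACA·BAC·ACA·BAC·ABA·BAC·ACA·BAC·ABA·BAC·ABA·BAC·ACA·BAC·ACA·BAC·ABA·BAC·ACA·BAC·ABA·BAC·ABA·BAC·ACA·BAC·ABA·BAC·ABA·BAC·ACA·BAC·ACA·BAC·ABA·BAC·ACA·BAC·ACA·BAC·ABA·BAC·ACA·BAC·ABA·BAC·ABA·BAC·ACA·BAC·ACA·BAC·ABA·BAC·ACA·BAC·ACA·BAC·ABA·BAC·ACA·BAC·ABA·BAC·ABA·BAC·ACA·BAC·ACA·BAC
    A ↦ BAC
    B ↦ ABA
    C ↦ ACA

A->BAC, B->ABA, C->ACA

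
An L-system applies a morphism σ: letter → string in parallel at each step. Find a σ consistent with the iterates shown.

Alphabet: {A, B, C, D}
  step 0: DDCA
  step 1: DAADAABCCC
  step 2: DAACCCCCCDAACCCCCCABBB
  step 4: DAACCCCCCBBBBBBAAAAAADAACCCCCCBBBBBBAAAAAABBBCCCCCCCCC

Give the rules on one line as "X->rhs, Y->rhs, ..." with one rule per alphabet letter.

A->CCC, B->A, C->B, D->DAA

  step 1 ⇒ step 2: DAADAABCCC ⇒ DAA·CCC·CCC·DAA·CCC·CCC·A·B·B·B
    A ↦ CCC
    B ↦ A
    C ↦ B
    D ↦ DAA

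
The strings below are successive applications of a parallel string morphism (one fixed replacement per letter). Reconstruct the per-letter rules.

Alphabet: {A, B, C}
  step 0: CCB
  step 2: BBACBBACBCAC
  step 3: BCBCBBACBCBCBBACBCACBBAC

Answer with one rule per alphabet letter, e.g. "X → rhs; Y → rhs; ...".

  step 2 ⇒ step 3: BBACBBACBCAC ⇒ BC·BC·BB·AC·BC·BC·BB·AC·BC·AC·BB·AC
    A ↦ BB
    B ↦ BC
    C ↦ AC

A->BB, B->BC, C->AC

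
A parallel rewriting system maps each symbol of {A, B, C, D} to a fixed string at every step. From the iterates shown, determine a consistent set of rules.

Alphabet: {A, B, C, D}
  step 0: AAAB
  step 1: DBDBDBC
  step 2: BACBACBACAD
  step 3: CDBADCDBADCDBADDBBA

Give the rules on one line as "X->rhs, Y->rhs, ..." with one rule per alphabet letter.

A->DB, B->C, C->AD, D->BA

  step 2 ⇒ step 3: BACBACBACAD ⇒ C·DB·AD·C·DB·AD·C·DB·AD·DB·BA
    A ↦ DB
    B ↦ C
    C ↦ AD
    D ↦ BA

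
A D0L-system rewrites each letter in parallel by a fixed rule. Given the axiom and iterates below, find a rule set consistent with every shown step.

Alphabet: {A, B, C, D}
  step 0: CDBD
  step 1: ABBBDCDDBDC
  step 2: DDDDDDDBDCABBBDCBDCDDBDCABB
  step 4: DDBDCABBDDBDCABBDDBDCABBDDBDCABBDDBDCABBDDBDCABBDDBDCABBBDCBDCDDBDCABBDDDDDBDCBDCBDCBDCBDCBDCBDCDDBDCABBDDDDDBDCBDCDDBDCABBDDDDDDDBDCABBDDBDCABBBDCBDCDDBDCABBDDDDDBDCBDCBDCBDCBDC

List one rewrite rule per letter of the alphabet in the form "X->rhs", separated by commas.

  step 1 ⇒ step 2: ABBBDCDDBDC ⇒ D·DD·DD·DD·BDC·ABB·BDC·BDC·DD·BDC·ABB
    A ↦ D
    B ↦ DD
    C ↦ ABB
    D ↦ BDC

A->D, B->DD, C->ABB, D->BDC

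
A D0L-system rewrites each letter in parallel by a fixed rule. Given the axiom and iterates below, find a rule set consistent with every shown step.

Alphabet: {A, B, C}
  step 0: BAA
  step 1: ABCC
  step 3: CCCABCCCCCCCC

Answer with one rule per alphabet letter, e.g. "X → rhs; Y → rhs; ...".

  step 0 ⇒ step 1: BAA ⇒ AB·C·C
    A ↦ C
    B ↦ AB
    C ↦ CC  (constrained at step 1)

A->C, B->AB, C->CC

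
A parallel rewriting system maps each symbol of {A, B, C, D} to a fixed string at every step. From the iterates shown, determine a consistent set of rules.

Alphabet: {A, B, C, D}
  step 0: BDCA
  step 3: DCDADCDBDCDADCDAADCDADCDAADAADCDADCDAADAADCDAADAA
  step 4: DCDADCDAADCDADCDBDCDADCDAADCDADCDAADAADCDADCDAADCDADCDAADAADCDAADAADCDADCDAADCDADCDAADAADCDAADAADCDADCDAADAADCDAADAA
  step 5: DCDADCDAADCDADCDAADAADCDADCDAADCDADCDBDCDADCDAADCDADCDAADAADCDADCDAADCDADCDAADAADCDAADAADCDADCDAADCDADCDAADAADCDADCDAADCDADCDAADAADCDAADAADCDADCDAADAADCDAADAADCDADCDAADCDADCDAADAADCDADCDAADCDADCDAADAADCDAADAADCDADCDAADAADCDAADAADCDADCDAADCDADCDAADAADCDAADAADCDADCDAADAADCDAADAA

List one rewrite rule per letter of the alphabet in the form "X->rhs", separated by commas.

  step 4 ⇒ step 5: DCDADCDAADCDADCDBDCDADCDAADCDADCDAADAADCDADCDAADCDADCDAADAADCDAADAADCDADCDAADCDADCDAADAADCDAADAADCDADCDAADAADCDAADAA ⇒ DC·DA·DC·DAA·DC·DA·DC·DAA·DAA·DC·DA·DC·DAA·DC·DA·DC·DB·DC·DA·DC·DAA·DC·DA·DC·DAA·DAA·DC·DA·DC·DAA·DC·DA·DC·DAA·DAA·DC·DAA·DAA·DC·DA·DC·DAA·DC·DA·DC·DAA·DAA·DC·DA·DC·DAA·DC·DA·DC·DAA·DAA·DC·DAA·DAA·DC·DA·DC·DAA·DAA·DC·DAA·DAA·DC·DA·DC·DAA·DC·DA·DC·DAA·DAA·DC·DA·DC·DAA·DC·DA·DC·DAA·DAA·DC·DAA·DAA·DC·DA·DC·DAA·DAA·DC·DAA·DAA·DC·DA·DC·DAA·DC·DA·DC·DAA·DAA·DC·DAA·DAA·DC·DA·DC·DAA·DAA·DC·DAA·DAA
    A ↦ DAA
    B ↦ DB
    C ↦ DA
    D ↦ DC

A->DAA, B->DB, C->DA, D->DC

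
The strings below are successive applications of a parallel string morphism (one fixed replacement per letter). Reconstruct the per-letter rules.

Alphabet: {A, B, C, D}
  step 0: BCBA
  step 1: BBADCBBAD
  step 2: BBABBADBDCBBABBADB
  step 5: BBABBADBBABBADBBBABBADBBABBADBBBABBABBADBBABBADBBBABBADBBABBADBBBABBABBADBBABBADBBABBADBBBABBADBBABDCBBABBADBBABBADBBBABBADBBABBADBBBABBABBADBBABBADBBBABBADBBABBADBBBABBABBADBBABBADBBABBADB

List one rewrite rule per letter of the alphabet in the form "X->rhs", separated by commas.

A->D, B->BBA, C->DC, D->B

  step 1 ⇒ step 2: BBADCBBAD ⇒ BBA·BBA·D·B·DC·BBA·BBA·D·B
    A ↦ D
    B ↦ BBA
    C ↦ DC
    D ↦ B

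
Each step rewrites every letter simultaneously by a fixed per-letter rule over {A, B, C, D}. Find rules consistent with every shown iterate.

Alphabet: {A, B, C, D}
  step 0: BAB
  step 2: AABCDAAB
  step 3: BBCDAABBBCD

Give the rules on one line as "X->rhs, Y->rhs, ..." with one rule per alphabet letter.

A->B, B->CD, C->AA, D->B

  step 2 ⇒ step 3: AABCDAAB ⇒ B·B·CD·AA·B·B·B·CD
    A ↦ B
    B ↦ CD
    C ↦ AA
    D ↦ B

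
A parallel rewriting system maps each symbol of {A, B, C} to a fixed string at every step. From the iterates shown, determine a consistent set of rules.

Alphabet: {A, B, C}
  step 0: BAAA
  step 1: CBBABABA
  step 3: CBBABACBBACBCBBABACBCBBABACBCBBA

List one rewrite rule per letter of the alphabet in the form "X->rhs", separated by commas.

A->BA, B->CB, C->BA

  step 0 ⇒ step 1: BAAA ⇒ CB·BA·BA·BA
    A ↦ BA
    B ↦ CB
    C ↦ BA  (constrained at step 1)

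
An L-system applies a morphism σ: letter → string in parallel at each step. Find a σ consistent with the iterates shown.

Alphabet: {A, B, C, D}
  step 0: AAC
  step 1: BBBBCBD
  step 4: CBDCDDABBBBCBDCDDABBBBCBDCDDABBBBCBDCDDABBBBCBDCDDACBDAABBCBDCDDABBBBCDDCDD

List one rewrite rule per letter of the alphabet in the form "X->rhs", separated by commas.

  step 0 ⇒ step 1: AAC ⇒ BB·BB·CBD
    A ↦ BB
    C ↦ CBD
    B ↦ CDD  (constrained at step 1)
    D ↦ A  (constrained at step 1)

A->BB, B->CDD, C->CBD, D->A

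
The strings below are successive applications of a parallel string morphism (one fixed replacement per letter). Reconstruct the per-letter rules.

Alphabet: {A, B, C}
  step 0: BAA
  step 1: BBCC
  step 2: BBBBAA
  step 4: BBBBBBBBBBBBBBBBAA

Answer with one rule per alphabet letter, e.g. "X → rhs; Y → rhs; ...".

  step 1 ⇒ step 2: BBCC ⇒ BB·BB·A·A
    B ↦ BB
    C ↦ A
  step 0 ⇒ step 1: BAA ⇒ BB·C·C
    A ↦ C

A->C, B->BB, C->A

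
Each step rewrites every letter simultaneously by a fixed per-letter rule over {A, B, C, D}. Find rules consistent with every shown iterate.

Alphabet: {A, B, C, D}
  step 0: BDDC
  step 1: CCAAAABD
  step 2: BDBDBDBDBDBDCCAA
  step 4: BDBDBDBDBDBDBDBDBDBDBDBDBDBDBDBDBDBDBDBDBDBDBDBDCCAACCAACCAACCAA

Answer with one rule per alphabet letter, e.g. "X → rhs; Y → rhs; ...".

A->BD, B->CC, C->BD, D->AA

  step 1 ⇒ step 2: CCAAAABD ⇒ BD·BD·BD·BD·BD·BD·CC·AA
    A ↦ BD
    B ↦ CC
    C ↦ BD
    D ↦ AA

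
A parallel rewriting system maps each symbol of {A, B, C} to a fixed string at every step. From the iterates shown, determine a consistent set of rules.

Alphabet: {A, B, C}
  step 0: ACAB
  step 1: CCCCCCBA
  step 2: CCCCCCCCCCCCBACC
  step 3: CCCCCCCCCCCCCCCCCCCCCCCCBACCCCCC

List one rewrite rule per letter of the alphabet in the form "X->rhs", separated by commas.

A->CC, B->BA, C->CC

  step 2 ⇒ step 3: CCCCCCCCCCCCBACC ⇒ CC·CC·CC·CC·CC·CC·CC·CC·CC·CC·CC·CC·BA·CC·CC·CC
    A ↦ CC
    B ↦ BA
    C ↦ CC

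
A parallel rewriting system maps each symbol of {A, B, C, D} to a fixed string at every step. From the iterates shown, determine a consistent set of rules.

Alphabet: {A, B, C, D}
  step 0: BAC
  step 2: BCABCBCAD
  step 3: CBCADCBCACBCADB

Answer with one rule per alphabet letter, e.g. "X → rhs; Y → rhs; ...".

  step 2 ⇒ step 3: BCABCBCAD ⇒ C·BCA·D·C·BCA·C·BCA·D·B
    A ↦ D
    B ↦ C
    C ↦ BCA
    D ↦ B

A->D, B->C, C->BCA, D->B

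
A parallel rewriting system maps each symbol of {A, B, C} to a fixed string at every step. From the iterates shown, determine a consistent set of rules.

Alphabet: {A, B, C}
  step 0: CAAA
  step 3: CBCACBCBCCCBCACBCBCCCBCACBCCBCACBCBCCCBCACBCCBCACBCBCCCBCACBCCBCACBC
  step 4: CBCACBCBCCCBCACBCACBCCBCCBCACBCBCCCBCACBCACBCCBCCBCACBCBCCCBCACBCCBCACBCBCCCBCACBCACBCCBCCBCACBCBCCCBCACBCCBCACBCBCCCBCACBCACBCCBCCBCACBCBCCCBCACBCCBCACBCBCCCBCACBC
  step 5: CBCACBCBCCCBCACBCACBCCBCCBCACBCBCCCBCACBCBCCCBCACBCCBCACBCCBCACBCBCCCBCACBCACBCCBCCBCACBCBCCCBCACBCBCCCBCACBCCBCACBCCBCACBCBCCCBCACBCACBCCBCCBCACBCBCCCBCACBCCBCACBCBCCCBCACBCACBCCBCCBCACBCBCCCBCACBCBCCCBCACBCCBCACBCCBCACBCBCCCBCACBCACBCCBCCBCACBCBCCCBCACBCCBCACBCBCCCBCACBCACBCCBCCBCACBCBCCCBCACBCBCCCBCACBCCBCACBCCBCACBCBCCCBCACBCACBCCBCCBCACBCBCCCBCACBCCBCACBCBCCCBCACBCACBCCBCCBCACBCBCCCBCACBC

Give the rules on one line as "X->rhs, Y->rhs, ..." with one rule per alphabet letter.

  step 4 ⇒ step 5: CBCACBCBCCCBCACBCACBCCBCCBCACBCBCCCBCACBCACBCCBCCBCACBCBCCCBCACBCCBCACBCBCCCBCACBCACBCCBCCBCACBCBCCCBCACBCCBCACBCBCCCBCACBCACBCCBCCBCACBCBCCCBCACBCCBCACBCBCCCBCACBC ⇒ CBC·A·CBC·BCC·CBC·A·CBC·A·CBC·CBC·CBC·A·CBC·BCC·CBC·A·CBC·BCC·CBC·A·CBC·CBC·A·CBC·CBC·A·CBC·BCC·CBC·A·CBC·A·CBC·CBC·CBC·A·CBC·BCC·CBC·A·CBC·BCC·CBC·A·CBC·CBC·A·CBC·CBC·A·CBC·BCC·CBC·A·CBC·A·CBC·CBC·CBC·A·CBC·BCC·CBC·A·CBC·CBC·A·CBC·BCC·CBC·A·CBC·A·CBC·CBC·CBC·A·CBC·BCC·CBC·A·CBC·BCC·CBC·A·CBC·CBC·A·CBC·CBC·A·CBC·BCC·CBC·A·CBC·A·CBC·CBC·CBC·A·CBC·BCC·CBC·A·CBC·CBC·A·CBC·BCC·CBC·A·CBC·A·CBC·CBC·CBC·A·CBC·BCC·CBC·A·CBC·BCC·CBC·A·CBC·CBC·A·CBC·CBC·A·CBC·BCC·CBC·A·CBC·A·CBC·CBC·CBC·A·CBC·BCC·CBC·A·CBC·CBC·A·CBC·BCC·CBC·A·CBC·A·CBC·CBC·CBC·A·CBC·BCC·CBC·A·CBC
    A ↦ BCC
    B ↦ A
    C ↦ CBC

A->BCC, B->A, C->CBC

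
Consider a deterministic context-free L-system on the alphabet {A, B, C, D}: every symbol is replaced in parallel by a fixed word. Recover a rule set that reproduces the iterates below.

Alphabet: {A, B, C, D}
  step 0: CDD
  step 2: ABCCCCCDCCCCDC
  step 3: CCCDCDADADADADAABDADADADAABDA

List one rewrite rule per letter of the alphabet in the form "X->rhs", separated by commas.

  step 2 ⇒ step 3: ABCCCCCDCCCCDC ⇒ CC·CDC·DA·DA·DA·DA·DA·AB·DA·DA·DA·DA·AB·DA
    A ↦ CC
    B ↦ CDC
    C ↦ DA
    D ↦ AB

A->CC, B->CDC, C->DA, D->AB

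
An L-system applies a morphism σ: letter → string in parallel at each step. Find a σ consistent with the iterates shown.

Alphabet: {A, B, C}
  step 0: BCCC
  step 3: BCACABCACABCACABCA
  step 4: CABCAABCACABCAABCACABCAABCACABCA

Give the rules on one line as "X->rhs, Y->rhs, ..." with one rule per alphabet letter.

  step 3 ⇒ step 4: BCACABCACABCACABCA ⇒ C·A·BCA·A·BCA·C·A·BCA·A·BCA·C·A·BCA·A·BCA·C·A·BCA
    A ↦ BCA
    B ↦ C
    C ↦ A

A->BCA, B->C, C->A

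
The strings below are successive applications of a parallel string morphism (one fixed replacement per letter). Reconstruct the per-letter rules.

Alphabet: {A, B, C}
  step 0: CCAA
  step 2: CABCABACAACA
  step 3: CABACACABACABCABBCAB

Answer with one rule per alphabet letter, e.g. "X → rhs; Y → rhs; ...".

A->B, B->ACA, C->CA

  step 2 ⇒ step 3: CABCABACAACA ⇒ CA·B·ACA·CA·B·ACA·B·CA·B·B·CA·B
    A ↦ B
    B ↦ ACA
    C ↦ CA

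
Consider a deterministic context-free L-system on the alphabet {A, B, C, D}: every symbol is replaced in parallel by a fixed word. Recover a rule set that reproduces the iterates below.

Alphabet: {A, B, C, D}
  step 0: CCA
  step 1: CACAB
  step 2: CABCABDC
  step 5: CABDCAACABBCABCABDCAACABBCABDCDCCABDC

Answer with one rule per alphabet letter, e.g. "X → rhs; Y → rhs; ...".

  step 1 ⇒ step 2: CACAB ⇒ CA·B·CA·B·DC
    A ↦ B
    B ↦ DC
    C ↦ CA
    D ↦ AA  (constrained at step 2)

A->B, B->DC, C->CA, D->AA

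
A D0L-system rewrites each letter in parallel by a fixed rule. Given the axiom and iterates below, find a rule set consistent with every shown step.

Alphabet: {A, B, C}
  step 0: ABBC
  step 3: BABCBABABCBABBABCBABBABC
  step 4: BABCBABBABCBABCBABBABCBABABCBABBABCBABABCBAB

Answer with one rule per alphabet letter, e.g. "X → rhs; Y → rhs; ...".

  step 3 ⇒ step 4: BABCBABABCBABBABCBABBABC ⇒ BA·BC·BA·B·BA·BC·BA·BC·BA·B·BA·BC·BA·BA·BC·BA·B·BA·BC·BA·BA·BC·BA·B
    A ↦ BC
    B ↦ BA
    C ↦ B

A->BC, B->BA, C->B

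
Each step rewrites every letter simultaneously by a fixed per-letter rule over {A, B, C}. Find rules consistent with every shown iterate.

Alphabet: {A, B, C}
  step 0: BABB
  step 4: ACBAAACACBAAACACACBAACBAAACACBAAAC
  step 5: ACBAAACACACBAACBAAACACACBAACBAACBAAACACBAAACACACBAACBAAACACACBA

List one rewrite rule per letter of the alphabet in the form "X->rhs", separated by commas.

A->AC, B->A, C->BA

  step 4 ⇒ step 5: ACBAAACACBAAACACACBAACBAAACACBAAAC ⇒ AC·BA·A·AC·AC·AC·BA·AC·BA·A·AC·AC·AC·BA·AC·BA·AC·BA·A·AC·AC·BA·A·AC·AC·AC·BA·AC·BA·A·AC·AC·AC·BA
    A ↦ AC
    B ↦ A
    C ↦ BA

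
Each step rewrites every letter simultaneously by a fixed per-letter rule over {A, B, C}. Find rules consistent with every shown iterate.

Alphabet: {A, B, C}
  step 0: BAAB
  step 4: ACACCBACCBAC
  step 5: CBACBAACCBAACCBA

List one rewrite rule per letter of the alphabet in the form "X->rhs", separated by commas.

A->CB, B->C, C->A

  step 4 ⇒ step 5: ACACCBACCBAC ⇒ CB·A·CB·A·A·C·CB·A·A·C·CB·A
    A ↦ CB
    B ↦ C
    C ↦ A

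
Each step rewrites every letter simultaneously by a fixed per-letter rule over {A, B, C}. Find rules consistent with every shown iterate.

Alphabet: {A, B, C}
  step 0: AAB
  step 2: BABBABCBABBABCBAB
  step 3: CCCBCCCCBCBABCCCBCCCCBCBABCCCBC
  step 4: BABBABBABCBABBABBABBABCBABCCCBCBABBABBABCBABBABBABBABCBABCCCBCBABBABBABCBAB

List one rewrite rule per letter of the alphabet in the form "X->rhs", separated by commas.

A->CCB, B->C, C->BAB

  step 3 ⇒ step 4: CCCBCCCCBCBABCCCBCCCCBCBABCCCBC ⇒ BAB·BAB·BAB·C·BAB·BAB·BAB·BAB·C·BAB·C·CCB·C·BAB·BAB·BAB·C·BAB·BAB·BAB·BAB·C·BAB·C·CCB·C·BAB·BAB·BAB·C·BAB
    A ↦ CCB
    B ↦ C
    C ↦ BAB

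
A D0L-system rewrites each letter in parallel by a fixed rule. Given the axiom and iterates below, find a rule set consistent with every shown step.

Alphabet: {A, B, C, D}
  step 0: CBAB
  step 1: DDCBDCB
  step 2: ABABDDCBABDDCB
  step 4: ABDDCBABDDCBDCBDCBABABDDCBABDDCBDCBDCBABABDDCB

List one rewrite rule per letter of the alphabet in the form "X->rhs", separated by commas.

A->D, B->CB, C->DD, D->AB

  step 1 ⇒ step 2: DDCBDCB ⇒ AB·AB·DD·CB·AB·DD·CB
    B ↦ CB
    C ↦ DD
    D ↦ AB
  step 0 ⇒ step 1: CBAB ⇒ DD·CB·D·CB
    A ↦ D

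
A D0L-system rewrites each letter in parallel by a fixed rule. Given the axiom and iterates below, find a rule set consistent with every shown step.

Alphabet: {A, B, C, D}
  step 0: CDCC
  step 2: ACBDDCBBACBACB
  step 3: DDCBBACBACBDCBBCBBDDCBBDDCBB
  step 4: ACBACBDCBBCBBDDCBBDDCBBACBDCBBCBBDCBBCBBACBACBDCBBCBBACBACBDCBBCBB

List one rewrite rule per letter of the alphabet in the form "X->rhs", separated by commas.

A->D, B->CBB, C->D, D->ACB

  step 3 ⇒ step 4: DDCBBACBACBDCBBCBBDDCBBDDCBB ⇒ ACB·ACB·D·CBB·CBB·D·D·CBB·D·D·CBB·ACB·D·CBB·CBB·D·CBB·CBB·ACB·ACB·D·CBB·CBB·ACB·ACB·D·CBB·CBB
    A ↦ D
    B ↦ CBB
    C ↦ D
    D ↦ ACB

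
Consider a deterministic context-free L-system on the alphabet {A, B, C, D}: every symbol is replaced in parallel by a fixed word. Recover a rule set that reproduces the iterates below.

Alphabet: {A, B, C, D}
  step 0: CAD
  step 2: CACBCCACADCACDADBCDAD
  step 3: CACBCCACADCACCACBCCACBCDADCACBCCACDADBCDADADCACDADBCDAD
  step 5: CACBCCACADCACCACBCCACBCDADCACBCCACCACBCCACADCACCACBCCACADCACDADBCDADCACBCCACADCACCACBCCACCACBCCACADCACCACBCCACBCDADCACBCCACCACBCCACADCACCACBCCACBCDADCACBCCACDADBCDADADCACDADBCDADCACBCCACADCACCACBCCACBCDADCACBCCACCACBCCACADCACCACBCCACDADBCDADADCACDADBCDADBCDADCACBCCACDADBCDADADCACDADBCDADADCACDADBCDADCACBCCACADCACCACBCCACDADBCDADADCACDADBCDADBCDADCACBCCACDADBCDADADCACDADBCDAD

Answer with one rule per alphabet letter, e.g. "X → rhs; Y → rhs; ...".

  step 2 ⇒ step 3: CACBCCACADCACDADBCDAD ⇒ CAC·BC·CAC·AD·CAC·CAC·BC·CAC·BC·DAD·CAC·BC·CAC·DAD·BC·DAD·AD·CAC·DAD·BC·DAD
    A ↦ BC
    B ↦ AD
    C ↦ CAC
    D ↦ DAD

A->BC, B->AD, C->CAC, D->DAD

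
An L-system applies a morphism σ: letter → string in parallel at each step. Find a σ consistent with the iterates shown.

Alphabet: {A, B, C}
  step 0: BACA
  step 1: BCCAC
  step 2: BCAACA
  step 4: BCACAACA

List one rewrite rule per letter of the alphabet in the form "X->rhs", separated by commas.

A->C, B->BC, C->A

  step 1 ⇒ step 2: BCCAC ⇒ BC·A·A·C·A
    A ↦ C
    B ↦ BC
    C ↦ A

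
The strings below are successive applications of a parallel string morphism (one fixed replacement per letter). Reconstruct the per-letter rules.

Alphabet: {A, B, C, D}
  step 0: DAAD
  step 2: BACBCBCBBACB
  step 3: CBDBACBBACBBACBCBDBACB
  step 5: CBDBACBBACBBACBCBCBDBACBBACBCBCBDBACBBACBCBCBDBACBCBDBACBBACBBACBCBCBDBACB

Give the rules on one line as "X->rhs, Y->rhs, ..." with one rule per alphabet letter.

A->D, B->CB, C->BA, D->CB

  step 2 ⇒ step 3: BACBCBCBBACB ⇒ CB·D·BA·CB·BA·CB·BA·CB·CB·D·BA·CB
    A ↦ D
    B ↦ CB
    C ↦ BA
    D ↦ CB  (constrained at step 0)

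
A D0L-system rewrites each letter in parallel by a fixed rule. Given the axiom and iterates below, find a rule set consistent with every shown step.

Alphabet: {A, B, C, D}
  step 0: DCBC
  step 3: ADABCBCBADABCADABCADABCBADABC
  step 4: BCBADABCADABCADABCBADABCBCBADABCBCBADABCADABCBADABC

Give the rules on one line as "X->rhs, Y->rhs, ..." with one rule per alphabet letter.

  step 3 ⇒ step 4: ADABCBCBADABCADABCADABCBADABC ⇒ B·C·B·ADA·BC·ADA·BC·ADA·B·C·B·ADA·BC·B·C·B·ADA·BC·B·C·B·ADA·BC·ADA·B·C·B·ADA·BC
    A ↦ B
    B ↦ ADA
    C ↦ BC
    D ↦ C

A->B, B->ADA, C->BC, D->C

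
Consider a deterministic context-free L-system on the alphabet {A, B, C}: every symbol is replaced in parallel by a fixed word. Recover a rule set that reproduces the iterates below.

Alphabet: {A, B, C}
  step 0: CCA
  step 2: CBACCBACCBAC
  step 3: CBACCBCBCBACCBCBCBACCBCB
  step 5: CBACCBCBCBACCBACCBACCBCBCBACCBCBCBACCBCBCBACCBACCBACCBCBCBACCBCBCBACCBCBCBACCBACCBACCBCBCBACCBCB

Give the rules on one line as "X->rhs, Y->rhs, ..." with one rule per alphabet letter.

  step 2 ⇒ step 3: CBACCBACCBAC ⇒ CB·AC·CB·CB·CB·AC·CB·CB·CB·AC·CB·CB
    A ↦ CB
    B ↦ AC
    C ↦ CB

A->CB, B->AC, C->CB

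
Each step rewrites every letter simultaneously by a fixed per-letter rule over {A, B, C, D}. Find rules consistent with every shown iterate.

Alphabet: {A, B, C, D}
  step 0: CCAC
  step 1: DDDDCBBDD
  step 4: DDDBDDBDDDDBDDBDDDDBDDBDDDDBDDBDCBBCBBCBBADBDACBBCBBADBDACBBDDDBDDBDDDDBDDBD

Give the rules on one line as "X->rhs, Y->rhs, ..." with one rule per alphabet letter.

  step 0 ⇒ step 1: CCAC ⇒ DD·DD·CBB·DD
    A ↦ CBB
    C ↦ DD
    B ↦ DBD  (constrained at step 1)
    D ↦ A  (constrained at step 1)

A->CBB, B->DBD, C->DD, D->A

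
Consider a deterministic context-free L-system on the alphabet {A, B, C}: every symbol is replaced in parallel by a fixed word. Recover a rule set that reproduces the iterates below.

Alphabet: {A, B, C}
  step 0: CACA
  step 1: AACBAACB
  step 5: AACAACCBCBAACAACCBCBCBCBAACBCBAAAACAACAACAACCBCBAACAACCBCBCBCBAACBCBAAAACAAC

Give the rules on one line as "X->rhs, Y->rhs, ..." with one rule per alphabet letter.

A->CB, B->C, C->AA

  step 0 ⇒ step 1: CACA ⇒ AA·CB·AA·CB
    A ↦ CB
    C ↦ AA
    B ↦ C  (constrained at step 1)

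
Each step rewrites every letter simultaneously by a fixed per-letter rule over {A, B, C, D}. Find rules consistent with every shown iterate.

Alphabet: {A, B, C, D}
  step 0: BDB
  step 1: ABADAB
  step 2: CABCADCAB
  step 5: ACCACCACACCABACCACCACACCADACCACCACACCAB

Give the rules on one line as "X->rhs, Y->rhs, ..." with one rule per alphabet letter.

A->C, B->AB, C->AC, D->AD

  step 1 ⇒ step 2: ABADAB ⇒ C·AB·C·AD·C·AB
    A ↦ C
    B ↦ AB
    D ↦ AD
    C ↦ AC  (constrained at step 2)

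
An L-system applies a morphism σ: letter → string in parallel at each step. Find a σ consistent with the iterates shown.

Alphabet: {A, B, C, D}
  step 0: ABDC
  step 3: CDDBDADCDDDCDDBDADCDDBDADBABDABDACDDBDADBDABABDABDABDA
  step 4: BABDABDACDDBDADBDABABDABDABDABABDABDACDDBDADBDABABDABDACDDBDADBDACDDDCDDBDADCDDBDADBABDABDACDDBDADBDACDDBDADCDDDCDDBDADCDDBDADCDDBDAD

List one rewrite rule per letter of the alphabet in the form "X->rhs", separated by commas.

A->D, B->CDD, C->BA, D->BDA

  step 3 ⇒ step 4: CDDBDADCDDDCDDBDADCDDBDADBABDABDACDDBDADBDABABDABDABDA ⇒ BA·BDA·BDA·CDD·BDA·D·BDA·BA·BDA·BDA·BDA·BA·BDA·BDA·CDD·BDA·D·BDA·BA·BDA·BDA·CDD·BDA·D·BDA·CDD·D·CDD·BDA·D·CDD·BDA·D·BA·BDA·BDA·CDD·BDA·D·BDA·CDD·BDA·D·CDD·D·CDD·BDA·D·CDD·BDA·D·CDD·BDA·D
    A ↦ D
    B ↦ CDD
    C ↦ BA
    D ↦ BDA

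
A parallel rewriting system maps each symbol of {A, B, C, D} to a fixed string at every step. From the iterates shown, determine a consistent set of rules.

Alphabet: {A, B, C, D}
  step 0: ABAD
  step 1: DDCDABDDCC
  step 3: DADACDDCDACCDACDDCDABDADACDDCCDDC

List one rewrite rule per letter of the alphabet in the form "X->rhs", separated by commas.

A->DDC, B->DAB, C->DA, D->C

  step 0 ⇒ step 1: ABAD ⇒ DDC·DAB·DDC·C
    A ↦ DDC
    B ↦ DAB
    D ↦ C
    C ↦ DA  (constrained at step 1)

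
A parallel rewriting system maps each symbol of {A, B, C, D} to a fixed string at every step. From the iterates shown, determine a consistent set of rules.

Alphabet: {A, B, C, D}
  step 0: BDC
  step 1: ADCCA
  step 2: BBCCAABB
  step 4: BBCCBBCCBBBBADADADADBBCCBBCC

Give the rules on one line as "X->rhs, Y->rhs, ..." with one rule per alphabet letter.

  step 1 ⇒ step 2: ADCCA ⇒ BB·CC·A·A·BB
    A ↦ BB
    C ↦ A
    D ↦ CC
  step 0 ⇒ step 1: BDC ⇒ AD·CC·A
    B ↦ AD

A->BB, B->AD, C->A, D->CC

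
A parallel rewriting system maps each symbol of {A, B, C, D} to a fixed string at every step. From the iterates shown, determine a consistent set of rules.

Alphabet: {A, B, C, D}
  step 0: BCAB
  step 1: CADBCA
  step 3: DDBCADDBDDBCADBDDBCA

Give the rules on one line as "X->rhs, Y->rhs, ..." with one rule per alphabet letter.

A->B, B->CA, C->D, D->DDB

  step 0 ⇒ step 1: BCAB ⇒ CA·D·B·CA
    A ↦ B
    B ↦ CA
    C ↦ D
    D ↦ DDB  (constrained at step 1)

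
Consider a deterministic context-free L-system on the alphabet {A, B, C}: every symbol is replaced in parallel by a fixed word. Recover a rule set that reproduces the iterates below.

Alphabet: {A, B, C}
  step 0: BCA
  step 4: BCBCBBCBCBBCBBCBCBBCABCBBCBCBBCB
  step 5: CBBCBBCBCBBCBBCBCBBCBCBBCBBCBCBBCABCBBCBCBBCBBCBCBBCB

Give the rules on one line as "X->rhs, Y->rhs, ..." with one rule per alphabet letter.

  step 4 ⇒ step 5: BCBCBBCBCBBCBBCBCBBCABCBBCBCBBCB ⇒ CB·B·CB·B·CB·CB·B·CB·B·CB·CB·B·CB·CB·B·CB·B·CB·CB·B·CAB·CB·B·CB·CB·B·CB·B·CB·CB·B·CB
    A ↦ CAB
    B ↦ CB
    C ↦ B

A->CAB, B->CB, C->B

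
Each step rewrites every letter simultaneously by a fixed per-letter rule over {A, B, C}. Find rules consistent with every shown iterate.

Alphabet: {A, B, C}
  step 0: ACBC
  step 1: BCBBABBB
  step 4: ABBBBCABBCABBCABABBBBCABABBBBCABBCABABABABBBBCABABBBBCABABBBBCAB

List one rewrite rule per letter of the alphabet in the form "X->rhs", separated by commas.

  step 0 ⇒ step 1: ACBC ⇒ BC·BB·AB·BB
    A ↦ BC
    B ↦ AB
    C ↦ BB

A->BC, B->AB, C->BB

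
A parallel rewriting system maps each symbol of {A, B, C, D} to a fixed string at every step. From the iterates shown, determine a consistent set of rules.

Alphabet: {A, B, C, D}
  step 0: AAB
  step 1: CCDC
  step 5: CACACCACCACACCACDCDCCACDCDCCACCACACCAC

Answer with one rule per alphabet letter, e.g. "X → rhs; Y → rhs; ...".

  step 0 ⇒ step 1: AAB ⇒ C·C·DC
    A ↦ C
    B ↦ DC
    C ↦ AC  (constrained at step 1)
    D ↦ BB  (constrained at step 1)

A->C, B->DC, C->AC, D->BB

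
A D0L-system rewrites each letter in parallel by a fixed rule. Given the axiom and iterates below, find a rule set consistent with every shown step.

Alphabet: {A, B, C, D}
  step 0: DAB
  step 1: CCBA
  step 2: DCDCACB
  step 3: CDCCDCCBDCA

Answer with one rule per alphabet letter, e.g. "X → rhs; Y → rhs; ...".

A->CB, B->A, C->DC, D->C

  step 2 ⇒ step 3: DCDCACB ⇒ C·DC·C·DC·CB·DC·A
    A ↦ CB
    B ↦ A
    C ↦ DC
    D ↦ C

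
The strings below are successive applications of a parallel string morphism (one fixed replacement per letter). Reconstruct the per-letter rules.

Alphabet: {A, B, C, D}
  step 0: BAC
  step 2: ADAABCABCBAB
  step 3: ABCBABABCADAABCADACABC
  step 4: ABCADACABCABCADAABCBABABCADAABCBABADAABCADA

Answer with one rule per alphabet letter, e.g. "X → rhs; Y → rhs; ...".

  step 3 ⇒ step 4: ABCBABABCADAABCADACABC ⇒ AB·C·ADA·C·AB·C·AB·C·ADA·AB·CB·AB·AB·C·ADA·AB·CB·AB·ADA·AB·C·ADA
    A ↦ AB
    B ↦ C
    C ↦ ADA
    D ↦ CB

A->AB, B->C, C->ADA, D->CB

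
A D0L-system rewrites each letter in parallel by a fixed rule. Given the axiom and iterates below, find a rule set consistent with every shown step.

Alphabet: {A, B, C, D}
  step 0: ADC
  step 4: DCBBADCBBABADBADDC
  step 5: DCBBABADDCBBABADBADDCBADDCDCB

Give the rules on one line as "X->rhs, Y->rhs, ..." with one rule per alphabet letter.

A->D, B->BA, C->B, D->DC

  step 4 ⇒ step 5: DCBBADCBBABADBADDC ⇒ DC·B·BA·BA·D·DC·B·BA·BA·D·BA·D·DC·BA·D·DC·DC·B
    A ↦ D
    B ↦ BA
    C ↦ B
    D ↦ DC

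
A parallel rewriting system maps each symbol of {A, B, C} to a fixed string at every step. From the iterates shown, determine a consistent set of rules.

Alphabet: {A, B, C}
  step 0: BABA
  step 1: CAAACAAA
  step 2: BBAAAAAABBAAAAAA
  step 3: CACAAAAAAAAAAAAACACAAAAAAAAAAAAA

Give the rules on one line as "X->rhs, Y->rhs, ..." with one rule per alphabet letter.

  step 2 ⇒ step 3: BBAAAAAABBAAAAAA ⇒ CA·CA·AA·AA·AA·AA·AA·AA·CA·CA·AA·AA·AA·AA·AA·AA
    A ↦ AA
    B ↦ CA
  step 1 ⇒ step 2: CAAACAAA ⇒ BB·AA·AA·AA·BB·AA·AA·AA
    C ↦ BB

A->AA, B->CA, C->BB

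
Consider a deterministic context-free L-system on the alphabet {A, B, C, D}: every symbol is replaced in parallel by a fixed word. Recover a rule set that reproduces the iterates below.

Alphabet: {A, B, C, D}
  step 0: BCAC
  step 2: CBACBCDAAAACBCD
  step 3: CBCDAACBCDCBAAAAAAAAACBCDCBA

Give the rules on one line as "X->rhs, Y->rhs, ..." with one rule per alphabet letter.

A->AA, B->CD, C->CB, D->A

  step 2 ⇒ step 3: CBACBCDAAAACBCD ⇒ CB·CD·AA·CB·CD·CB·A·AA·AA·AA·AA·CB·CD·CB·A
    A ↦ AA
    B ↦ CD
    C ↦ CB
    D ↦ A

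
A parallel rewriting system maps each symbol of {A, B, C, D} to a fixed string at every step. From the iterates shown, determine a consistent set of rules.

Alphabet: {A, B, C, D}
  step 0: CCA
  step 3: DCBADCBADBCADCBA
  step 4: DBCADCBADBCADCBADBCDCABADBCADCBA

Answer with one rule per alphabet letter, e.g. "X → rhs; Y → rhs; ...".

A->BA, B->DC, C->A, D->DBC

  step 3 ⇒ step 4: DCBADCBADBCADCBA ⇒ DBC·A·DC·BA·DBC·A·DC·BA·DBC·DC·A·BA·DBC·A·DC·BA
    A ↦ BA
    B ↦ DC
    C ↦ A
    D ↦ DBC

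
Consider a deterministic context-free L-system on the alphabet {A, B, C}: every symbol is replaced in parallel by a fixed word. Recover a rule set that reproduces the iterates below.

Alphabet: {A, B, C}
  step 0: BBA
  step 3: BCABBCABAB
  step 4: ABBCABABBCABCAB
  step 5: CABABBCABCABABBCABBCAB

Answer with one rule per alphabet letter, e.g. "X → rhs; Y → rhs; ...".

A->C, B->AB, C->B

  step 4 ⇒ step 5: ABBCABABBCABCAB ⇒ C·AB·AB·B·C·AB·C·AB·AB·B·C·AB·B·C·AB
    A ↦ C
    B ↦ AB
    C ↦ B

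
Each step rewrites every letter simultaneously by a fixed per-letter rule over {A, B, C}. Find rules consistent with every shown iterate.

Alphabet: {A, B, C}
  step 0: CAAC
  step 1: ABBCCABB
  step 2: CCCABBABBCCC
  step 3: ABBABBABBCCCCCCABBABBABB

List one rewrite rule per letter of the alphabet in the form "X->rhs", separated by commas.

A->C, B->C, C->ABB

  step 2 ⇒ step 3: CCCABBABBCCC ⇒ ABB·ABB·ABB·C·C·C·C·C·C·ABB·ABB·ABB
    A ↦ C
    B ↦ C
    C ↦ ABB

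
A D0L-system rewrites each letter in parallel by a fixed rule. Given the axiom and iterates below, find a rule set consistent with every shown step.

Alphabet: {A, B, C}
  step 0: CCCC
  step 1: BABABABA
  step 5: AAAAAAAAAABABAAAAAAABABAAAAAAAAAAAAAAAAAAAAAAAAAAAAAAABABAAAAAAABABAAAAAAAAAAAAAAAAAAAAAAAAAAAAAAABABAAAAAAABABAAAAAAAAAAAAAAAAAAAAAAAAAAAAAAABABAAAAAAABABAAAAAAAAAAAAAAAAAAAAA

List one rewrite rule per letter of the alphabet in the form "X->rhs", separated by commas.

A->AA, B->ACC, C->BA

  step 0 ⇒ step 1: CCCC ⇒ BA·BA·BA·BA
    C ↦ BA
    A ↦ AA  (constrained at step 1)
    B ↦ ACC  (constrained at step 1)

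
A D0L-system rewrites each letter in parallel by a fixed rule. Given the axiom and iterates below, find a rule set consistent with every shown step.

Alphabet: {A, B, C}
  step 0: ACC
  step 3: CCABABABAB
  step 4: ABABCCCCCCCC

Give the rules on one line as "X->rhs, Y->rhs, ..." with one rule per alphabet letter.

A->C, B->C, C->AB

  step 3 ⇒ step 4: CCABABABAB ⇒ AB·AB·C·C·C·C·C·C·C·C
    A ↦ C
    B ↦ C
    C ↦ AB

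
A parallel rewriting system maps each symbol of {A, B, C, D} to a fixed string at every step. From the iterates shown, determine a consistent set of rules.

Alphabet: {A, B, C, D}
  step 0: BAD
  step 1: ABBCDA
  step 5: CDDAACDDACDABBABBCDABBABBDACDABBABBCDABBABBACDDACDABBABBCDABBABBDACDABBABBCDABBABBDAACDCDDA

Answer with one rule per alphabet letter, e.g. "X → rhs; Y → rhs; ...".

  step 0 ⇒ step 1: BAD ⇒ ABB·CD·A
    A ↦ CD
    B ↦ ABB
    D ↦ A
    C ↦ D  (constrained at step 1)

A->CD, B->ABB, C->D, D->A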